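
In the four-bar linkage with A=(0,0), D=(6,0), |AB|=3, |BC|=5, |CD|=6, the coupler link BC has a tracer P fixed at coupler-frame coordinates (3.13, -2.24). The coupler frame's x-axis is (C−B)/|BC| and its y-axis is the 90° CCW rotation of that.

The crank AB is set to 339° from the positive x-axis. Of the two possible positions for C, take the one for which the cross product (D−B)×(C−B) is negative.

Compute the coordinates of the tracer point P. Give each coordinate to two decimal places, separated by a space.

1.72 -4.77

A=(0,0), D=(6.00,0)
B = A + 3.00·(cos339°, sin339°) = (2.8007, -1.0751)
|BD| = 3.3751
circle(B,5.00) ∩ circle(D,6.00): a=0.0579, h=4.9997
  candidates: C₊=(1.2631,3.6826) cross=16.874; C₋=(4.4483,-5.7959) cross=-16.874
  mode - wants cross < 0 → take C=(4.4483,-5.7959) (cross=-16.874)
ex = (C−B)/|BC| = (0.3295,-0.9442); ey = (0.9442,0.3295)
P = B + 3.13·ex + -2.24·ey = (1.7172,-4.7684)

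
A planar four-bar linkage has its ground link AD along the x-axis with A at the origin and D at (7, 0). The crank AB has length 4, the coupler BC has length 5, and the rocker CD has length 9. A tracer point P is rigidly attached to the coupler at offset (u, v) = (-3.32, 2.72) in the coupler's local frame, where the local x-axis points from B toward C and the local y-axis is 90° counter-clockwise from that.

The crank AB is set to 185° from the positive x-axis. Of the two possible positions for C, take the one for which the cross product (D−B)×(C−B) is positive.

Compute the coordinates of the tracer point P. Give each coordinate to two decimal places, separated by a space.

A=(0,0), D=(7.00,0)
B = A + 4.00·(cos185°, sin185°) = (-3.9848, -0.3486)
|BD| = 10.9903
circle(B,5.00) ∩ circle(D,9.00): a=2.9475, h=4.0389
  candidates: C₊=(-1.1669,3.7817) cross=44.388; C₋=(-0.9107,-4.2920) cross=-44.388
  mode + wants cross > 0 → take C=(-1.1669,3.7817) (cross=44.388)
ex = (C−B)/|BC| = (0.5636,0.8261); ey = (-0.8261,0.5636)
P = B + -3.32·ex + 2.72·ey = (-8.1027,-1.5583)

-8.10 -1.56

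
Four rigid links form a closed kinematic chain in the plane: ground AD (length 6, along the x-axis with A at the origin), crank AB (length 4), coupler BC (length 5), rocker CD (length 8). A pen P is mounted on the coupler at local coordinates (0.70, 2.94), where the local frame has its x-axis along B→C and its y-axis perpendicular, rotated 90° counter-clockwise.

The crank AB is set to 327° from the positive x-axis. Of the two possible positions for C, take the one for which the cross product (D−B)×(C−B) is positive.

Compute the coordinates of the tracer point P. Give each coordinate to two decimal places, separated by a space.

A=(0,0), D=(6.00,0)
B = A + 4.00·(cos327°, sin327°) = (3.3547, -2.1786)
|BD| = 3.4269
circle(B,5.00) ∩ circle(D,8.00): a=-3.9768, h=3.0307
  candidates: C₊=(-1.6418,-2.3672) cross=10.386; C₋=(2.2116,-7.0461) cross=-10.386
  mode + wants cross > 0 → take C=(-1.6418,-2.3672) (cross=10.386)
ex = (C−B)/|BC| = (-0.9993,-0.0377); ey = (0.0377,-0.9993)
P = B + 0.70·ex + 2.94·ey = (2.7661,-5.1429)

2.77 -5.14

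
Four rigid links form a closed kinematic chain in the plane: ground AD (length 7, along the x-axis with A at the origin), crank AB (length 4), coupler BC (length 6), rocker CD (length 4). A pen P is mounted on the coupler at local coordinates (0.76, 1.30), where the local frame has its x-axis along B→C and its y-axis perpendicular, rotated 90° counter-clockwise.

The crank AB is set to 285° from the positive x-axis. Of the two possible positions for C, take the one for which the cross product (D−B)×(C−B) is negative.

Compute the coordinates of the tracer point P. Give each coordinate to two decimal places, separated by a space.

1.82 -2.58

A=(0,0), D=(7.00,0)
B = A + 4.00·(cos285°, sin285°) = (1.0353, -3.8637)
|BD| = 7.1068
circle(B,6.00) ∩ circle(D,4.00): a=4.9605, h=3.3754
  candidates: C₊=(3.3635,1.6661) cross=23.988; C₋=(7.0337,-3.9999) cross=-23.988
  mode - wants cross < 0 → take C=(7.0337,-3.9999) (cross=-23.988)
ex = (C−B)/|BC| = (0.9997,-0.0227); ey = (0.0227,0.9997)
P = B + 0.76·ex + 1.30·ey = (1.8246,-2.5813)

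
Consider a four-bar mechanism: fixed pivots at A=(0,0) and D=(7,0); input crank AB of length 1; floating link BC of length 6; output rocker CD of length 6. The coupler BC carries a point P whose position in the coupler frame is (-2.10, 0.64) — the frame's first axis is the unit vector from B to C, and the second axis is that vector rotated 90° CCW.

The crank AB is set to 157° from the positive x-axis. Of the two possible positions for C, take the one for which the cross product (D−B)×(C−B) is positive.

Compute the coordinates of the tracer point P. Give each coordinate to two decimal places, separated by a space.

A=(0,0), D=(7.00,0)
B = A + 1.00·(cos157°, sin157°) = (-0.9205, 0.3907)
|BD| = 7.9301
circle(B,6.00) ∩ circle(D,6.00): a=3.9651, h=4.5031
  candidates: C₊=(3.2616,4.6930) cross=35.710; C₋=(2.8179,-4.3023) cross=-35.710
  mode + wants cross > 0 → take C=(3.2616,4.6930) (cross=35.710)
ex = (C−B)/|BC| = (0.6970,0.7171); ey = (-0.7171,0.6970)
P = B + -2.10·ex + 0.64·ey = (-2.8432,-0.6690)

-2.84 -0.67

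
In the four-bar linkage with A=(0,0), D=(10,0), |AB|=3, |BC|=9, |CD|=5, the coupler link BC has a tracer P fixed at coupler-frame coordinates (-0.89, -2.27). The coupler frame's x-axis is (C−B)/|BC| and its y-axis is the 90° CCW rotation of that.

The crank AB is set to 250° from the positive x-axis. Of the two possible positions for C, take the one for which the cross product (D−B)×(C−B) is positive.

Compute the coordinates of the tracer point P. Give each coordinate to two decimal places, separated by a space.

A=(0,0), D=(10.00,0)
B = A + 3.00·(cos250°, sin250°) = (-1.0261, -2.8191)
|BD| = 11.3807
circle(B,9.00) ∩ circle(D,5.00): a=8.1507, h=3.8166
  candidates: C₊=(5.9252,2.8976) cross=43.436; C₋=(7.8160,-4.4978) cross=-43.436
  mode + wants cross > 0 → take C=(5.9252,2.8976) (cross=43.436)
ex = (C−B)/|BC| = (0.7724,0.6352); ey = (-0.6352,0.7724)
P = B + -0.89·ex + -2.27·ey = (-0.2716,-5.1377)

-0.27 -5.14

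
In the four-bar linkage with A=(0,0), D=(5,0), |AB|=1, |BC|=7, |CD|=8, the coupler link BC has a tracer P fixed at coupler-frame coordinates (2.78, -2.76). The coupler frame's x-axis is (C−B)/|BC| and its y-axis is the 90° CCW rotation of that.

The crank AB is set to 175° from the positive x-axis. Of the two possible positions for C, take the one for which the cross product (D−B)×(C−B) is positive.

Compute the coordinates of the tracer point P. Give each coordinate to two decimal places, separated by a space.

A=(0,0), D=(5.00,0)
B = A + 1.00·(cos175°, sin175°) = (-0.9962, 0.0872)
|BD| = 5.9968
circle(B,7.00) ∩ circle(D,8.00): a=1.7478, h=6.7783
  candidates: C₊=(0.8499,6.8393) cross=40.648; C₋=(0.6529,-6.7158) cross=-40.648
  mode + wants cross > 0 → take C=(0.8499,6.8393) (cross=40.648)
ex = (C−B)/|BC| = (0.2637,0.9646); ey = (-0.9646,0.2637)
P = B + 2.78·ex + -2.76·ey = (2.3993,2.0409)

2.40 2.04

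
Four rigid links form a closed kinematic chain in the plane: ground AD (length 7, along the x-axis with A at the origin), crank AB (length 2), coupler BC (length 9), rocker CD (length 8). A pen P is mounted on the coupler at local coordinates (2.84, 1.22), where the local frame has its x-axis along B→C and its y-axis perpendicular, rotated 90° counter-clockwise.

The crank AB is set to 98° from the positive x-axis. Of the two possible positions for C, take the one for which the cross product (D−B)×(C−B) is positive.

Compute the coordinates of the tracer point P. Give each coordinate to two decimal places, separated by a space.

A=(0,0), D=(7.00,0)
B = A + 2.00·(cos98°, sin98°) = (-0.2783, 1.9805)
|BD| = 7.5430
circle(B,9.00) ∩ circle(D,8.00): a=4.8984, h=7.5502
  candidates: C₊=(6.4306,7.9797) cross=56.951; C₋=(2.4657,-6.5909) cross=-56.951
  mode + wants cross > 0 → take C=(6.4306,7.9797) (cross=56.951)
ex = (C−B)/|BC| = (0.7454,0.6666); ey = (-0.6666,0.7454)
P = B + 2.84·ex + 1.22·ey = (1.0255,4.7830)

1.03 4.78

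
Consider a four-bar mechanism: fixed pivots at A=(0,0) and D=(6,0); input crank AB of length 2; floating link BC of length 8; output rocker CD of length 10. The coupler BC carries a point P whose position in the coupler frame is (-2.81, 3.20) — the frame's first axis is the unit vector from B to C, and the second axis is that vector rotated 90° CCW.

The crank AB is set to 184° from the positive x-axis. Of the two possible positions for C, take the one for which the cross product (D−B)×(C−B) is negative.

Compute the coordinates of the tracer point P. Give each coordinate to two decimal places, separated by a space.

0.45 3.34

A=(0,0), D=(6.00,0)
B = A + 2.00·(cos184°, sin184°) = (-1.9951, -0.1395)
|BD| = 7.9963
circle(B,8.00) ∩ circle(D,10.00): a=1.7471, h=7.8069
  candidates: C₊=(-0.3845,7.6967) cross=62.427; C₋=(-0.1120,-7.9147) cross=-62.427
  mode - wants cross < 0 → take C=(-0.1120,-7.9147) (cross=-62.427)
ex = (C−B)/|BC| = (0.2354,-0.9719); ey = (0.9719,0.2354)
P = B + -2.81·ex + 3.20·ey = (0.4535,3.3448)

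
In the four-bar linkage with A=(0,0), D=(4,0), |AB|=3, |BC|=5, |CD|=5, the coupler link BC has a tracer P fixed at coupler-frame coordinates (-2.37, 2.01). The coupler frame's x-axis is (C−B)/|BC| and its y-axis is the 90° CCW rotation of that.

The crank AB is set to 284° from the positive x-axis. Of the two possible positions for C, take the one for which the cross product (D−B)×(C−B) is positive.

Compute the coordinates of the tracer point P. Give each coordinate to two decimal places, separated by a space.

A=(0,0), D=(4.00,0)
B = A + 3.00·(cos284°, sin284°) = (0.7258, -2.9109)
|BD| = 4.3811
circle(B,5.00) ∩ circle(D,5.00): a=2.1905, h=4.4946
  candidates: C₊=(-0.6234,1.9036) cross=19.691; C₋=(5.3492,-4.8145) cross=-19.691
  mode + wants cross > 0 → take C=(-0.6234,1.9036) (cross=19.691)
ex = (C−B)/|BC| = (-0.2698,0.9629); ey = (-0.9629,-0.2698)
P = B + -2.37·ex + 2.01·ey = (-0.5702,-5.7354)

-0.57 -5.74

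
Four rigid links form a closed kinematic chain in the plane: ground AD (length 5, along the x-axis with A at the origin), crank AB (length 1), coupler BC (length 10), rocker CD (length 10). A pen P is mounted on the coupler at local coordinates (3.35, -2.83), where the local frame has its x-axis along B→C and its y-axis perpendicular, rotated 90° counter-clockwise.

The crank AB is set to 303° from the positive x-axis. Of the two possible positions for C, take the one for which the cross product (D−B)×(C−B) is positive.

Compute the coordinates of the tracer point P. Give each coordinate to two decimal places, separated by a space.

3.51 2.39

A=(0,0), D=(5.00,0)
B = A + 1.00·(cos303°, sin303°) = (0.5446, -0.8387)
|BD| = 4.5336
circle(B,10.00) ∩ circle(D,10.00): a=2.2668, h=9.7397
  candidates: C₊=(0.9706,9.1523) cross=44.156; C₋=(4.5741,-9.9909) cross=-44.156
  mode + wants cross > 0 → take C=(0.9706,9.1523) (cross=44.156)
ex = (C−B)/|BC| = (0.0426,0.9991); ey = (-0.9991,0.0426)
P = B + 3.35·ex + -2.83·ey = (3.5148,2.3877)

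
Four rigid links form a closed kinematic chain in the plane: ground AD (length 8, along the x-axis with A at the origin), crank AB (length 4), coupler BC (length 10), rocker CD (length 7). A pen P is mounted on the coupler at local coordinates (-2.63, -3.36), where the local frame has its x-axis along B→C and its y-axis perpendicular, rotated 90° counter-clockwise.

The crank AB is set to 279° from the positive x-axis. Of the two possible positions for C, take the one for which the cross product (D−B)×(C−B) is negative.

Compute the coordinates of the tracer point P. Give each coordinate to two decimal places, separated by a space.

-2.81 -6.49

A=(0,0), D=(8.00,0)
B = A + 4.00·(cos279°, sin279°) = (0.6257, -3.9508)
|BD| = 8.3659
circle(B,10.00) ∩ circle(D,7.00): a=7.2310, h=6.9074
  candidates: C₊=(3.7377,5.5527) cross=57.787; C₋=(10.2616,-6.6246) cross=-57.787
  mode - wants cross < 0 → take C=(10.2616,-6.6246) (cross=-57.787)
ex = (C−B)/|BC| = (0.9636,-0.2674); ey = (0.2674,0.9636)
P = B + -2.63·ex + -3.36·ey = (-2.8069,-6.4852)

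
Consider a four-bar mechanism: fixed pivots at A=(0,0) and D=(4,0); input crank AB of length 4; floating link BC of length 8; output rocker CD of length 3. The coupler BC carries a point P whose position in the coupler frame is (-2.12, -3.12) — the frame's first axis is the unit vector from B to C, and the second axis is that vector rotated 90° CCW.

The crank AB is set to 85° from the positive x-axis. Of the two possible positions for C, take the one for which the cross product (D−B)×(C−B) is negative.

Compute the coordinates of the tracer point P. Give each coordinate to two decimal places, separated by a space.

-3.41 4.30

A=(0,0), D=(4.00,0)
B = A + 4.00·(cos85°, sin85°) = (0.3486, 3.9848)
|BD| = 5.4047
circle(B,8.00) ∩ circle(D,3.00): a=7.7905, h=1.8188
  candidates: C₊=(6.9528,-0.5302) cross=9.830; C₋=(4.2709,-2.9877) cross=-9.830
  mode - wants cross < 0 → take C=(4.2709,-2.9877) (cross=-9.830)
ex = (C−B)/|BC| = (0.4903,-0.8716); ey = (0.8716,0.4903)
P = B + -2.12·ex + -3.12·ey = (-3.4101,4.3028)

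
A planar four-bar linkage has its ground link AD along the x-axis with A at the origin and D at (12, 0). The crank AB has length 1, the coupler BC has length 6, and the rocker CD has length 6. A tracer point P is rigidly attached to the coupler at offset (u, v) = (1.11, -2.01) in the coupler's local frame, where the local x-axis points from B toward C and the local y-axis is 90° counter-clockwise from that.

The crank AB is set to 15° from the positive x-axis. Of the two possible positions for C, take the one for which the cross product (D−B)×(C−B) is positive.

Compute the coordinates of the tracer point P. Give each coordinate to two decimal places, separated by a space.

A=(0,0), D=(12.00,0)
B = A + 1.00·(cos15°, sin15°) = (0.9659, 0.2588)
|BD| = 11.0371
circle(B,6.00) ∩ circle(D,6.00): a=5.5186, h=2.3549
  candidates: C₊=(6.5382,2.4837) cross=25.991; C₋=(6.4277,-2.2248) cross=-25.991
  mode + wants cross > 0 → take C=(6.5382,2.4837) (cross=25.991)
ex = (C−B)/|BC| = (0.9287,0.3708); ey = (-0.3708,0.9287)
P = B + 1.11·ex + -2.01·ey = (2.7421,-1.1963)

2.74 -1.20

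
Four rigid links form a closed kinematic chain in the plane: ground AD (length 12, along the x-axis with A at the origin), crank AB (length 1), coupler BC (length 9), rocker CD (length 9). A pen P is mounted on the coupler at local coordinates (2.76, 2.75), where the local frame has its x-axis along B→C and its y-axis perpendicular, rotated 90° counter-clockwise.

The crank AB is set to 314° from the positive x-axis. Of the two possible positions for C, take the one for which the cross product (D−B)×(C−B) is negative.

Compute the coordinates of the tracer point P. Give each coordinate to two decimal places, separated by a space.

A=(0,0), D=(12.00,0)
B = A + 1.00·(cos314°, sin314°) = (0.6947, -0.7193)
|BD| = 11.3282
circle(B,9.00) ∩ circle(D,9.00): a=5.6641, h=6.9941
  candidates: C₊=(5.9032,6.6204) cross=79.231; C₋=(6.7915,-7.3397) cross=-79.231
  mode - wants cross < 0 → take C=(6.7915,-7.3397) (cross=-79.231)
ex = (C−B)/|BC| = (0.6774,-0.7356); ey = (0.7356,0.6774)
P = B + 2.76·ex + 2.75·ey = (4.5872,-0.8867)

4.59 -0.89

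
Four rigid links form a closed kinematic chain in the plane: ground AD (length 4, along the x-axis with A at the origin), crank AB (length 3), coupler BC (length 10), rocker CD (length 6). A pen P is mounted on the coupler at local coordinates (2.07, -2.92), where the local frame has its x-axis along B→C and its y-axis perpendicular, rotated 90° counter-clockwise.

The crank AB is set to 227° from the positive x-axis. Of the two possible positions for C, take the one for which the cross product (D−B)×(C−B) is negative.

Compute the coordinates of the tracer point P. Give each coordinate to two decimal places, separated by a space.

A=(0,0), D=(4.00,0)
B = A + 3.00·(cos227°, sin227°) = (-2.0460, -2.1941)
|BD| = 6.4318
circle(B,10.00) ∩ circle(D,6.00): a=8.1912, h=5.7362
  candidates: C₊=(3.6971,5.9923) cross=36.894; C₋=(7.6106,-4.7920) cross=-36.894
  mode - wants cross < 0 → take C=(7.6106,-4.7920) (cross=-36.894)
ex = (C−B)/|BC| = (0.9657,-0.2598); ey = (0.2598,0.9657)
P = B + 2.07·ex + -2.92·ey = (-0.8057,-5.5516)

-0.81 -5.55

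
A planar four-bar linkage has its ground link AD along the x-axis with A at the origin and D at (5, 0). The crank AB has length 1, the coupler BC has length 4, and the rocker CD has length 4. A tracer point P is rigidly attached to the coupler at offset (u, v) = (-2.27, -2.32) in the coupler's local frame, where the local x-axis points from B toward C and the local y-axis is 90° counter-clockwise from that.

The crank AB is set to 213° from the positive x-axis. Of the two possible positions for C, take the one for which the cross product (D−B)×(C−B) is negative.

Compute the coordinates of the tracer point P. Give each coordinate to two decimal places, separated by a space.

A=(0,0), D=(5.00,0)
B = A + 1.00·(cos213°, sin213°) = (-0.8387, -0.5446)
|BD| = 5.8640
circle(B,4.00) ∩ circle(D,4.00): a=2.9320, h=2.7209
  candidates: C₊=(1.8280,2.4368) cross=15.955; C₋=(2.3334,-2.9815) cross=-15.955
  mode - wants cross < 0 → take C=(2.3334,-2.9815) (cross=-15.955)
ex = (C−B)/|BC| = (0.7930,-0.6092); ey = (0.6092,0.7930)
P = B + -2.27·ex + -2.32·ey = (-4.0522,-1.0015)

-4.05 -1.00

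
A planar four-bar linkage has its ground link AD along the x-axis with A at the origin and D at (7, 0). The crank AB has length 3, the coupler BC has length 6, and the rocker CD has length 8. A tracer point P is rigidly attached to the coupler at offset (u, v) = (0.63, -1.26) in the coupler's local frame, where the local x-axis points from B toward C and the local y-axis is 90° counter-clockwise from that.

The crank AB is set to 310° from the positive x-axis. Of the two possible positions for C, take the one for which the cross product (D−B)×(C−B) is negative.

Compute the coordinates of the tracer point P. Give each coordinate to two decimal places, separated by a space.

1.09 -3.43

A=(0,0), D=(7.00,0)
B = A + 3.00·(cos310°, sin310°) = (1.9284, -2.2981)
|BD| = 5.5680
circle(B,6.00) ∩ circle(D,8.00): a=0.2697, h=5.9939
  candidates: C₊=(-0.2999,3.2727) cross=33.374; C₋=(4.6479,-7.6464) cross=-33.374
  mode - wants cross < 0 → take C=(4.6479,-7.6464) (cross=-33.374)
ex = (C−B)/|BC| = (0.4533,-0.8914); ey = (0.8914,0.4533)
P = B + 0.63·ex + -1.26·ey = (1.0908,-3.4308)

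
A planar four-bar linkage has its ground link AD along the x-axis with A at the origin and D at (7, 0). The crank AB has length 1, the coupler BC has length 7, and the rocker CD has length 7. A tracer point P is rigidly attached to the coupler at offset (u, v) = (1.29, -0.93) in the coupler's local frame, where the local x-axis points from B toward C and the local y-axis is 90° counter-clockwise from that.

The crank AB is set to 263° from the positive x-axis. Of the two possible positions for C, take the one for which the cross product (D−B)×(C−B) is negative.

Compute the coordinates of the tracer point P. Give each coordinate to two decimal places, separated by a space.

A=(0,0), D=(7.00,0)
B = A + 1.00·(cos263°, sin263°) = (-0.1219, -0.9925)
|BD| = 7.1907
circle(B,7.00) ∩ circle(D,7.00): a=3.5954, h=6.0061
  candidates: C₊=(2.6100,5.4524) cross=43.188; C₋=(4.2681,-6.4449) cross=-43.188
  mode - wants cross < 0 → take C=(4.2681,-6.4449) (cross=-43.188)
ex = (C−B)/|BC| = (0.6271,-0.7789); ey = (0.7789,0.6271)
P = B + 1.29·ex + -0.93·ey = (-0.0372,-2.5806)

-0.04 -2.58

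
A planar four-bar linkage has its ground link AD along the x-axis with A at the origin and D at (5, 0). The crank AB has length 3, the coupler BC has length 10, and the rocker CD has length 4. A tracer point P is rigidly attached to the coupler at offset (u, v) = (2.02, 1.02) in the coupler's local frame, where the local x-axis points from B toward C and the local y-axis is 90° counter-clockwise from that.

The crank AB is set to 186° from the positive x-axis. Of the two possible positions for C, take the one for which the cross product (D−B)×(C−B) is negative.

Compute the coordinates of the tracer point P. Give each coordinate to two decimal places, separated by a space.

A=(0,0), D=(5.00,0)
B = A + 3.00·(cos186°, sin186°) = (-2.9836, -0.3136)
|BD| = 7.9897
circle(B,10.00) ∩ circle(D,4.00): a=9.2516, h=3.7957
  candidates: C₊=(6.1119,3.8423) cross=30.327; C₋=(6.4099,-3.7433) cross=-30.327
  mode - wants cross < 0 → take C=(6.4099,-3.7433) (cross=-30.327)
ex = (C−B)/|BC| = (0.9393,-0.3430); ey = (0.3430,0.9393)
P = B + 2.02·ex + 1.02·ey = (-0.7363,-0.0483)

-0.74 -0.05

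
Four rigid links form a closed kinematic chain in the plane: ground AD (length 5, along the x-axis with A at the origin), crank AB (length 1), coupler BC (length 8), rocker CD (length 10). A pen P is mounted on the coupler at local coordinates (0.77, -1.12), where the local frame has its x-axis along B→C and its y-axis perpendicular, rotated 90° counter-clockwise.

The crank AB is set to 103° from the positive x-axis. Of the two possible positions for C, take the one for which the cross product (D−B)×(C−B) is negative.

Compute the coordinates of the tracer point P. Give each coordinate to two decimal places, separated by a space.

-1.51 0.54

A=(0,0), D=(5.00,0)
B = A + 1.00·(cos103°, sin103°) = (-0.2250, 0.9744)
|BD| = 5.3150
circle(B,8.00) ∩ circle(D,10.00): a=-0.7291, h=7.9667
  candidates: C₊=(0.5188,8.9397) cross=42.343; C₋=(-2.4022,-6.7237) cross=-42.343
  mode - wants cross < 0 → take C=(-2.4022,-6.7237) (cross=-42.343)
ex = (C−B)/|BC| = (-0.2722,-0.9623); ey = (0.9623,-0.2722)
P = B + 0.77·ex + -1.12·ey = (-1.5122,0.5382)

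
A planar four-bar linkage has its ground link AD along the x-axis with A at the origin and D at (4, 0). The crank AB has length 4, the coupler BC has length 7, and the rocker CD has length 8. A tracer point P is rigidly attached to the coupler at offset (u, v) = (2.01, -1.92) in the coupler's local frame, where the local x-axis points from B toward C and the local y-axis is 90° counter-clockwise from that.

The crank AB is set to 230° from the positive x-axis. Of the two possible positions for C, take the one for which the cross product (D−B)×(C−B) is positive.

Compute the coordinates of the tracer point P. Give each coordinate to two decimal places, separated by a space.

-0.77 -0.95

A=(0,0), D=(4.00,0)
B = A + 4.00·(cos230°, sin230°) = (-2.5712, -3.0642)
|BD| = 7.2505
circle(B,7.00) ∩ circle(D,8.00): a=2.5908, h=6.5029
  candidates: C₊=(-2.9713,3.9244) cross=47.149; C₋=(2.5252,-7.8629) cross=-47.149
  mode + wants cross > 0 → take C=(-2.9713,3.9244) (cross=47.149)
ex = (C−B)/|BC| = (-0.0572,0.9984); ey = (-0.9984,-0.0572)
P = B + 2.01·ex + -1.92·ey = (-0.7692,-0.9477)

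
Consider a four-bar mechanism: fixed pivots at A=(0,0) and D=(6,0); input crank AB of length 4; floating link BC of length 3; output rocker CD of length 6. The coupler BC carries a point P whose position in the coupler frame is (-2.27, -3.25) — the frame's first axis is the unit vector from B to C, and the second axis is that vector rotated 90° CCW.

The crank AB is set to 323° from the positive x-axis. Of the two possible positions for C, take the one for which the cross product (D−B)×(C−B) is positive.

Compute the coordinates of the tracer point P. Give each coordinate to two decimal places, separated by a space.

6.11 0.28

A=(0,0), D=(6.00,0)
B = A + 4.00·(cos323°, sin323°) = (3.1945, -2.4073)
|BD| = 3.6967
circle(B,3.00) ∩ circle(D,6.00): a=-1.8036, h=2.3973
  candidates: C₊=(0.2647,-1.7624) cross=8.862; C₋=(3.3869,-5.4011) cross=-8.862
  mode + wants cross > 0 → take C=(0.2647,-1.7624) (cross=8.862)
ex = (C−B)/|BC| = (-0.9766,0.2150); ey = (-0.2150,-0.9766)
P = B + -2.27·ex + -3.25·ey = (6.1101,0.2788)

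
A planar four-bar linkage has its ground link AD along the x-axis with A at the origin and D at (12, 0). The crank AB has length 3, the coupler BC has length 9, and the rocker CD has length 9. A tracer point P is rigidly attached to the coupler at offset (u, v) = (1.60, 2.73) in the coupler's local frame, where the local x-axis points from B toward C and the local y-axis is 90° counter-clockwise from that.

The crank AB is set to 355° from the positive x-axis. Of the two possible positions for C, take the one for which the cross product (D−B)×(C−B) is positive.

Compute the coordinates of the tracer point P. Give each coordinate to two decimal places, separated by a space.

1.35 2.44

A=(0,0), D=(12.00,0)
B = A + 3.00·(cos355°, sin355°) = (2.9886, -0.2615)
|BD| = 9.0152
circle(B,9.00) ∩ circle(D,9.00): a=4.5076, h=7.7898
  candidates: C₊=(7.2684,7.6558) cross=70.227; C₋=(7.7202,-7.9173) cross=-70.227
  mode + wants cross > 0 → take C=(7.2684,7.6558) (cross=70.227)
ex = (C−B)/|BC| = (0.4755,0.8797); ey = (-0.8797,0.4755)
P = B + 1.60·ex + 2.73·ey = (1.3479,2.4443)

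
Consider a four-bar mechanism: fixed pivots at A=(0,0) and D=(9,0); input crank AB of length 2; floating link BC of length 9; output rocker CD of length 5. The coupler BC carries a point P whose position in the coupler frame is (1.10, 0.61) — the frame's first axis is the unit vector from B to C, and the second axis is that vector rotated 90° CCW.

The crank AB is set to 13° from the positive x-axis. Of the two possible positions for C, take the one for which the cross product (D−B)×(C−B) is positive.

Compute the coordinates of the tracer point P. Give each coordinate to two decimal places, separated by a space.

A=(0,0), D=(9.00,0)
B = A + 2.00·(cos13°, sin13°) = (1.9487, 0.4499)
|BD| = 7.0656
circle(B,9.00) ∩ circle(D,5.00): a=7.4957, h=4.9815
  candidates: C₊=(9.7464,4.9440) cross=35.197; C₋=(9.1120,-4.9987) cross=-35.197
  mode + wants cross > 0 → take C=(9.7464,4.9440) (cross=35.197)
ex = (C−B)/|BC| = (0.8664,0.4993); ey = (-0.4993,0.8664)
P = B + 1.10·ex + 0.61·ey = (2.5972,1.5277)

2.60 1.53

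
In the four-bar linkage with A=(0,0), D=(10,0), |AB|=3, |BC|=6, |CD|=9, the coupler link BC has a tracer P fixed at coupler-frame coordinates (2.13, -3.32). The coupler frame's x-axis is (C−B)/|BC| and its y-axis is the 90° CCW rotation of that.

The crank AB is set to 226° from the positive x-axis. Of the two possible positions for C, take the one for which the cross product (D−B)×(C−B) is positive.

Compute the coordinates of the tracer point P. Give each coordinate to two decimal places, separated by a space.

A=(0,0), D=(10.00,0)
B = A + 3.00·(cos226°, sin226°) = (-2.0840, -2.1580)
|BD| = 12.2752
circle(B,6.00) ∩ circle(D,9.00): a=4.3046, h=4.1798
  candidates: C₊=(1.4188,2.7134) cross=51.307; C₋=(2.8884,-5.5159) cross=-51.307
  mode + wants cross > 0 → take C=(1.4188,2.7134) (cross=51.307)
ex = (C−B)/|BC| = (0.5838,0.8119); ey = (-0.8119,0.5838)
P = B + 2.13·ex + -3.32·ey = (1.8550,-2.3669)

1.86 -2.37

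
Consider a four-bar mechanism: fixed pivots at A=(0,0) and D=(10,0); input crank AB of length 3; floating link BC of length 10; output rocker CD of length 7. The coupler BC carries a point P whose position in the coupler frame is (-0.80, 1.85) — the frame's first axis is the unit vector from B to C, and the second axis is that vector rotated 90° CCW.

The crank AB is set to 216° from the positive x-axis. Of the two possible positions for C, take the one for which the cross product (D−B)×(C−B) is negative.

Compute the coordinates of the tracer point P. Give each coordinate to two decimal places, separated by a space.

-2.34 0.25

A=(0,0), D=(10.00,0)
B = A + 3.00·(cos216°, sin216°) = (-2.4271, -1.7634)
|BD| = 12.5515
circle(B,10.00) ∩ circle(D,7.00): a=8.3074, h=5.5666
  candidates: C₊=(5.0159,4.9152) cross=69.870; C₋=(6.5800,-6.1077) cross=-69.870
  mode - wants cross < 0 → take C=(6.5800,-6.1077) (cross=-69.870)
ex = (C−B)/|BC| = (0.9007,-0.4344); ey = (0.4344,0.9007)
P = B + -0.80·ex + 1.85·ey = (-2.3439,0.2505)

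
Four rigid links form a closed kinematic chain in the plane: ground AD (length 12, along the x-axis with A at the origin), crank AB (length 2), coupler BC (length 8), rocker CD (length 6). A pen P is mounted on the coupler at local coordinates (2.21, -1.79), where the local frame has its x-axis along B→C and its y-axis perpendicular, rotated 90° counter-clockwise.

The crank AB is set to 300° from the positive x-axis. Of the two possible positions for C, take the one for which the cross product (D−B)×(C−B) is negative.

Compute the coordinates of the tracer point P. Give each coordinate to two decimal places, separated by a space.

2.36 -4.23

A=(0,0), D=(12.00,0)
B = A + 2.00·(cos300°, sin300°) = (1.0000, -1.7321)
|BD| = 11.1355
circle(B,8.00) ∩ circle(D,6.00): a=6.8250, h=4.1737
  candidates: C₊=(7.0928,3.4524) cross=46.476; C₋=(8.3911,-4.7933) cross=-46.476
  mode - wants cross < 0 → take C=(8.3911,-4.7933) (cross=-46.476)
ex = (C−B)/|BC| = (0.9239,-0.3827); ey = (0.3827,0.9239)
P = B + 2.21·ex + -1.79·ey = (2.3568,-4.2315)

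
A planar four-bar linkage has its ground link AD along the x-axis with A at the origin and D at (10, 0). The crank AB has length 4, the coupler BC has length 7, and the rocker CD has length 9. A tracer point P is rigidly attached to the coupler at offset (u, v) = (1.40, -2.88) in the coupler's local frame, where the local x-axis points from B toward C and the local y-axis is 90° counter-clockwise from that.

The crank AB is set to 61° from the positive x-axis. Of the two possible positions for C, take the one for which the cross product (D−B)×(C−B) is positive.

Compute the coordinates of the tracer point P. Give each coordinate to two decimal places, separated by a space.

A=(0,0), D=(10.00,0)
B = A + 4.00·(cos61°, sin61°) = (1.9392, 3.4985)
|BD| = 8.7872
circle(B,7.00) ∩ circle(D,9.00): a=2.5728, h=6.5101
  candidates: C₊=(6.8912,8.4460) cross=57.205; C₋=(1.7075,-3.4977) cross=-57.205
  mode + wants cross > 0 → take C=(6.8912,8.4460) (cross=57.205)
ex = (C−B)/|BC| = (0.7074,0.7068); ey = (-0.7068,0.7074)
P = B + 1.40·ex + -2.88·ey = (4.9652,2.4506)

4.97 2.45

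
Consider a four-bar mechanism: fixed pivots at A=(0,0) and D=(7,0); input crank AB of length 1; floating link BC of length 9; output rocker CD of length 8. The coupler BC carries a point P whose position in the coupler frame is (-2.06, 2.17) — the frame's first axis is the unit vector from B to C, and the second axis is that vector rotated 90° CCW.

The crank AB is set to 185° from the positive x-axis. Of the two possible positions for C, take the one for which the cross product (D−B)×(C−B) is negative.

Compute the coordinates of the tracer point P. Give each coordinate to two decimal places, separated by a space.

-0.39 2.84

A=(0,0), D=(7.00,0)
B = A + 1.00·(cos185°, sin185°) = (-0.9962, -0.0872)
|BD| = 7.9967
circle(B,9.00) ∩ circle(D,8.00): a=5.0613, h=7.4420
  candidates: C₊=(3.9837,7.4096) cross=59.511; C₋=(4.1459,-7.4736) cross=-59.511
  mode - wants cross < 0 → take C=(4.1459,-7.4736) (cross=-59.511)
ex = (C−B)/|BC| = (0.5713,-0.8207); ey = (0.8207,0.5713)
P = B + -2.06·ex + 2.17·ey = (-0.3922,2.8433)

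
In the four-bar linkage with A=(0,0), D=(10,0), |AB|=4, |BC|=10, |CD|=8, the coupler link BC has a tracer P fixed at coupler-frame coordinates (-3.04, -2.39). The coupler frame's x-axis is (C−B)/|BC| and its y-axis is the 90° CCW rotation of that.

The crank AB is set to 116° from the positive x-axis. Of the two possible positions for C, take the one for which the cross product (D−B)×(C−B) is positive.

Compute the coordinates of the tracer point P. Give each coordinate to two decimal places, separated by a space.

-3.59 0.19

A=(0,0), D=(10.00,0)
B = A + 4.00·(cos116°, sin116°) = (-1.7535, 3.5952)
|BD| = 12.2910
circle(B,10.00) ∩ circle(D,8.00): a=7.6100, h=6.4875
  candidates: C₊=(7.4213,7.5730) cross=79.738; C₋=(3.6261,-4.8346) cross=-79.738
  mode + wants cross > 0 → take C=(7.4213,7.5730) (cross=79.738)
ex = (C−B)/|BC| = (0.9175,0.3978); ey = (-0.3978,0.9175)
P = B + -3.04·ex + -2.39·ey = (-3.5919,0.1931)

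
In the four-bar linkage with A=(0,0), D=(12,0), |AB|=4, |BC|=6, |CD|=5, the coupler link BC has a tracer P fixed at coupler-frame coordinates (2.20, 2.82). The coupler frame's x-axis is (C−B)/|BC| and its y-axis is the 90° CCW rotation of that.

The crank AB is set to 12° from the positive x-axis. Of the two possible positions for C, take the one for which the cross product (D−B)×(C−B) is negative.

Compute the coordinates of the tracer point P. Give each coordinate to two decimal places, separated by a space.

A=(0,0), D=(12.00,0)
B = A + 4.00·(cos12°, sin12°) = (3.9126, 0.8316)
|BD| = 8.1301
circle(B,6.00) ∩ circle(D,5.00): a=4.7415, h=3.6767
  candidates: C₊=(9.0053,4.0040) cross=29.892; C₋=(8.2532,-3.3108) cross=-29.892
  mode - wants cross < 0 → take C=(8.2532,-3.3108) (cross=-29.892)
ex = (C−B)/|BC| = (0.7234,-0.6904); ey = (0.6904,0.7234)
P = B + 2.20·ex + 2.82·ey = (7.4511,1.3528)

7.45 1.35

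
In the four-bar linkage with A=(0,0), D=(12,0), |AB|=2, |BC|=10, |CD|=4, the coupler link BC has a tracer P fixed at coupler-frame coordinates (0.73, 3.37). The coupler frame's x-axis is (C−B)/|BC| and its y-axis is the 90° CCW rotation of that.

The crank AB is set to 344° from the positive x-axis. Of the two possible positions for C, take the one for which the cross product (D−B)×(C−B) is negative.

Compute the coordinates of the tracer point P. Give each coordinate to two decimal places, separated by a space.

3.75 2.37

A=(0,0), D=(12.00,0)
B = A + 2.00·(cos344°, sin344°) = (1.9225, -0.5513)
|BD| = 10.0925
circle(B,10.00) ∩ circle(D,4.00): a=9.2078, h=3.9009
  candidates: C₊=(10.9035,3.8468) cross=39.370; C₋=(11.3296,-3.9434) cross=-39.370
  mode - wants cross < 0 → take C=(11.3296,-3.9434) (cross=-39.370)
ex = (C−B)/|BC| = (0.9407,-0.3392); ey = (0.3392,0.9407)
P = B + 0.73·ex + 3.37·ey = (3.7524,2.3713)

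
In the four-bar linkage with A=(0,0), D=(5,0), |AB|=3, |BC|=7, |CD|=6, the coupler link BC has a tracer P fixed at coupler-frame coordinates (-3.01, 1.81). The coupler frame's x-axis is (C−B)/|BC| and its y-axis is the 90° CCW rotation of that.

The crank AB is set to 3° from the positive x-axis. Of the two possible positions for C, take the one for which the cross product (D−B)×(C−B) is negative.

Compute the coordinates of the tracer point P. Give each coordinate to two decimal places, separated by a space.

2.89 3.67

A=(0,0), D=(5.00,0)
B = A + 3.00·(cos3°, sin3°) = (2.9959, 0.1570)
|BD| = 2.0103
circle(B,7.00) ∩ circle(D,6.00): a=4.2386, h=5.5709
  candidates: C₊=(7.6566,5.3798) cross=11.199; C₋=(6.7864,-5.7279) cross=-11.199
  mode - wants cross < 0 → take C=(6.7864,-5.7279) (cross=-11.199)
ex = (C−B)/|BC| = (0.5415,-0.8407); ey = (0.8407,0.5415)
P = B + -3.01·ex + 1.81·ey = (2.8876,3.6676)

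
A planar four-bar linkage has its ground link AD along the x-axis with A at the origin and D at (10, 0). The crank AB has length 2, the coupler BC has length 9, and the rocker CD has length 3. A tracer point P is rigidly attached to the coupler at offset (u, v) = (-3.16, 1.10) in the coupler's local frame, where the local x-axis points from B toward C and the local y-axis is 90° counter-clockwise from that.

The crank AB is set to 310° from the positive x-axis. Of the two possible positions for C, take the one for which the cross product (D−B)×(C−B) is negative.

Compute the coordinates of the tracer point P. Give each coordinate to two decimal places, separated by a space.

A=(0,0), D=(10.00,0)
B = A + 2.00·(cos310°, sin310°) = (1.2856, -1.5321)
|BD| = 8.8481
circle(B,9.00) ∩ circle(D,3.00): a=8.4927, h=2.9789
  candidates: C₊=(9.1342,2.8723) cross=26.357; C₋=(10.1658,-2.9954) cross=-26.357
  mode - wants cross < 0 → take C=(10.1658,-2.9954) (cross=-26.357)
ex = (C−B)/|BC| = (0.9867,-0.1626); ey = (0.1626,0.9867)
P = B + -3.16·ex + 1.10·ey = (-1.6535,0.0671)

-1.65 0.07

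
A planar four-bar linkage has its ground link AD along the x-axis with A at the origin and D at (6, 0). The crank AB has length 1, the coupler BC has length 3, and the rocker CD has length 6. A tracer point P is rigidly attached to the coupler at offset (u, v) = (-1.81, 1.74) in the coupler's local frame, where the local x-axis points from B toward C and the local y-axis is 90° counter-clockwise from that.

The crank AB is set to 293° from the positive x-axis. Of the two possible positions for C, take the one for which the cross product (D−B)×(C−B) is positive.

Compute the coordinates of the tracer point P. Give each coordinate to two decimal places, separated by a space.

A=(0,0), D=(6.00,0)
B = A + 1.00·(cos293°, sin293°) = (0.3907, -0.9205)
|BD| = 5.6843
circle(B,3.00) ∩ circle(D,6.00): a=0.4672, h=2.9634
  candidates: C₊=(0.3719,2.0794) cross=16.845; C₋=(1.3316,-3.7691) cross=-16.845
  mode + wants cross > 0 → take C=(0.3719,2.0794) (cross=16.845)
ex = (C−B)/|BC| = (-0.0063,1.0000); ey = (-1.0000,-0.0063)
P = B + -1.81·ex + 1.74·ey = (-1.3378,-2.7414)

-1.34 -2.74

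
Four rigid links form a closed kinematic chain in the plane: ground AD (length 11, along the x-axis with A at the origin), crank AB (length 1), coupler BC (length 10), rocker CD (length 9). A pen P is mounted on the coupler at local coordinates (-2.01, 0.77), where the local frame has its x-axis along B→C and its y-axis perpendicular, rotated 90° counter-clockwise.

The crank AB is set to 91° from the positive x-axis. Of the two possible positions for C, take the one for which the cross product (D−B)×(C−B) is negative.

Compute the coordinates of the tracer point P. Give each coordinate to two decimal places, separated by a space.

A=(0,0), D=(11.00,0)
B = A + 1.00·(cos91°, sin91°) = (-0.0175, 0.9998)
|BD| = 11.0627
circle(B,10.00) ∩ circle(D,9.00): a=6.3901, h=7.6920
  candidates: C₊=(7.0417,8.0828) cross=85.094; C₋=(5.6513,-7.2382) cross=-85.094
  mode - wants cross < 0 → take C=(5.6513,-7.2382) (cross=-85.094)
ex = (C−B)/|BC| = (0.5669,-0.8238); ey = (0.8238,0.5669)
P = B + -2.01·ex + 0.77·ey = (-0.5225,3.0922)

-0.52 3.09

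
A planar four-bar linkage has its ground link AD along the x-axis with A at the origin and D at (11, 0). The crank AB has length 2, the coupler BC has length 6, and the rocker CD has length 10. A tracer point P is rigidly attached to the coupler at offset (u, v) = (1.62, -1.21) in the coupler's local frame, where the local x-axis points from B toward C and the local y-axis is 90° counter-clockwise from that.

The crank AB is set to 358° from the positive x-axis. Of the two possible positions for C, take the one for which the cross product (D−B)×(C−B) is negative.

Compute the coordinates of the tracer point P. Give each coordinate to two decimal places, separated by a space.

A=(0,0), D=(11.00,0)
B = A + 2.00·(cos358°, sin358°) = (1.9988, -0.0698)
|BD| = 9.0015
circle(B,6.00) ∩ circle(D,10.00): a=0.9458, h=5.9250
  candidates: C₊=(2.8986,5.8623) cross=53.334; C₋=(2.9905,-5.9873) cross=-53.334
  mode - wants cross < 0 → take C=(2.9905,-5.9873) (cross=-53.334)
ex = (C−B)/|BC| = (0.1653,-0.9862); ey = (0.9862,0.1653)
P = B + 1.62·ex + -1.21·ey = (1.0732,-1.8675)

1.07 -1.87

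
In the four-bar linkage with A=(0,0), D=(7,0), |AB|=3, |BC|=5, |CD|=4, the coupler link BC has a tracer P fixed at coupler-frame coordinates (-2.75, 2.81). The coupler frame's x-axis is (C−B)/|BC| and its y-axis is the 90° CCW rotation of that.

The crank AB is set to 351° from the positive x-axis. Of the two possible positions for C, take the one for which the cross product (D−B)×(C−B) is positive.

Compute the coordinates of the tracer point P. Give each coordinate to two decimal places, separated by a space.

-0.88 -1.29

A=(0,0), D=(7.00,0)
B = A + 3.00·(cos351°, sin351°) = (2.9631, -0.4693)
|BD| = 4.0641
circle(B,5.00) ∩ circle(D,4.00): a=3.1393, h=3.8916
  candidates: C₊=(5.6320,3.7588) cross=15.816; C₋=(6.5308,-3.9724) cross=-15.816
  mode + wants cross > 0 → take C=(5.6320,3.7588) (cross=15.816)
ex = (C−B)/|BC| = (0.5338,0.8456); ey = (-0.8456,0.5338)
P = B + -2.75·ex + 2.81·ey = (-0.8810,-1.2948)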